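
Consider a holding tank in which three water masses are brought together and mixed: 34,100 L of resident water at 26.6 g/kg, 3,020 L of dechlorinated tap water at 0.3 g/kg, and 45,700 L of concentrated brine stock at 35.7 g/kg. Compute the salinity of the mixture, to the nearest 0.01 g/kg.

30.66 g/kg

Total salt / total volume:
salt = 34,100×26.6 + 3,020×0.3 + 45,700×35.7 = 907,060 + 906 + 1,631,490 = 2,539,456
volume = 34,100 + 3,020 + 45,700 = 82,820 L
S = 2,539,456 / 82,820 = 30.6624 g/kg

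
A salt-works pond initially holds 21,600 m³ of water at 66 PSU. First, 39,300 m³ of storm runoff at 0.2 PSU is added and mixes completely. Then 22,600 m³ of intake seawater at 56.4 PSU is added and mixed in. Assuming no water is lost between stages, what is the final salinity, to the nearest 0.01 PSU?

Total salt / total volume:
Initial salt = 21,600×66 = 1,425,600
After stage 1: salt = 1,425,600 + 39,300×0.2 = 1,433,460; volume = 60,900 m³; S = 23.538 PSU
After stage 2: salt = 1,433,460 + 22,600×56.4 = 2,708,100; volume = 83,500 m³
S = 2,708,100 / 83,500 = 32.4323 PSU

32.43 PSU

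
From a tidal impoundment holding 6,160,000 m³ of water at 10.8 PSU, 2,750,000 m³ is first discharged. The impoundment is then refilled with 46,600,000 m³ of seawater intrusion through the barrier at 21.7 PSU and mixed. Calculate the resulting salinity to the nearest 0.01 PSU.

Remaining after removal: 3,410,000 m³ at 10.8 PSU (salt = 36,828,000)
After addition: salt = 36,828,000 + 46,600,000×21.7 = 1,048,048,000; volume = 50,010,000 m³
S = 1,048,048,000 / 50,010,000 = 20.9568 PSU

20.96 PSU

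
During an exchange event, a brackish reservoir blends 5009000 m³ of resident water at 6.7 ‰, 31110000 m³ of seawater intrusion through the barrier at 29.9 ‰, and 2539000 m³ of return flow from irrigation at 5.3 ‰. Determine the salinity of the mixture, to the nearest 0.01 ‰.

Weighted by volume,
salt = 5,009,000×6.7 + 31,110,000×29.9 + 2,539,000×5.3 = 33,560,300 + 930,189,000 + 13,456,700 = 977,206,000
volume = 5,009,000 + 31,110,000 + 2,539,000 = 38,658,000 m³
S = 977,206,000 / 38,658,000 = 25.2782 ‰

25.28 ‰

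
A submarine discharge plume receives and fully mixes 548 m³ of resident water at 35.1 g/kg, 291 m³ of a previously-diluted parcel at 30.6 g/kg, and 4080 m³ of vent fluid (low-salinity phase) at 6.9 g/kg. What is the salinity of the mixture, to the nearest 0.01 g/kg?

Weighted by volume,
salt = 548×35.1 + 291×30.6 + 4,080×6.9 = 19,234.8 + 8,904.6 + 28,152 = 56,291.4
volume = 548 + 291 + 4,080 = 4,919 m³
S = 56,291.4 / 4,919 = 11.4437 g/kg

11.44 g/kg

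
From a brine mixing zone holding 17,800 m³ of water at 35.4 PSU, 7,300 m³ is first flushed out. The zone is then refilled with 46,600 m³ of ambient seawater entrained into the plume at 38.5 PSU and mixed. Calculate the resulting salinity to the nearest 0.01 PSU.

Remaining after removal: 10,500 m³ at 35.4 PSU (salt = 371,700)
After addition: salt = 371,700 + 46,600×38.5 = 2,165,800; volume = 57,100 m³
S = 2,165,800 / 57,100 = 37.9299 PSU

37.93 PSU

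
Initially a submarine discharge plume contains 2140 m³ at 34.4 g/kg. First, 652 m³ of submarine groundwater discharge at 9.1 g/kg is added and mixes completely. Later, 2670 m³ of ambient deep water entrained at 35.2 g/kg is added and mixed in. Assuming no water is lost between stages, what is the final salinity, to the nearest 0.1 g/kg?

31.8 g/kg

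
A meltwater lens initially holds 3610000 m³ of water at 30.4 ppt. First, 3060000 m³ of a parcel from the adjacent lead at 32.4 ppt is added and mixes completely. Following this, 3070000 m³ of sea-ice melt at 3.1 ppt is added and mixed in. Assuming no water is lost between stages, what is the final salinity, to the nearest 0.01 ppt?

Weighted by volume,
Initial salt = 3,610,000×30.4 = 109,744,000
After stage 1: salt = 109,744,000 + 3,060,000×32.4 = 208,888,000; volume = 6,670,000 m³; S = 31.318 ppt
After stage 2: salt = 208,888,000 + 3,070,000×3.1 = 218,405,000; volume = 9,740,000 m³
S = 218,405,000 / 9,740,000 = 22.4235 ppt

22.42 ppt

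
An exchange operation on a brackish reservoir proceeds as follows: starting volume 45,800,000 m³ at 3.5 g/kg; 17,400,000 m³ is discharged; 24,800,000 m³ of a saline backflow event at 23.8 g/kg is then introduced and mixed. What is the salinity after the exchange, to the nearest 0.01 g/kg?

12.96 g/kg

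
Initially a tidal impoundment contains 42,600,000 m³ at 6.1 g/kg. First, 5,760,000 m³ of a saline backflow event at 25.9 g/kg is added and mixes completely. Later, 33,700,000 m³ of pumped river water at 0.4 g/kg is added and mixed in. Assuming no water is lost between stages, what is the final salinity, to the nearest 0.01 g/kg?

By conservation of dissolved salt,
Initial salt = 42,600,000×6.1 = 259,860,000
After stage 1: salt = 259,860,000 + 5,760,000×25.9 = 409,044,000; volume = 48,360,000 m³; S = 8.458 g/kg
After stage 2: salt = 409,044,000 + 33,700,000×0.4 = 422,524,000; volume = 82,060,000 m³
S = 422,524,000 / 82,060,000 = 5.149 g/kg

5.15 g/kg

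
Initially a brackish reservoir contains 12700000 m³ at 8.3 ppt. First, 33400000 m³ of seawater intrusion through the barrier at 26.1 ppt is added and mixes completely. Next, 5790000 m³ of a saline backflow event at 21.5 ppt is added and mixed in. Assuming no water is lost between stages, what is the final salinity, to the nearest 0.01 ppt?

21.23 ppt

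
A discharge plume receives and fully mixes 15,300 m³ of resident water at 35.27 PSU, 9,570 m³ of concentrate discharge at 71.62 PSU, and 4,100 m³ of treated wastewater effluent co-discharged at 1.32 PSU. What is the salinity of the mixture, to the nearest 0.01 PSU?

Total salt / total volume:
salt = 15,300×35.27 + 9,570×71.62 + 4,100×1.32 = 539,631 + 685,403.4 + 5,412 = 1,230,446.4
volume = 15,300 + 9,570 + 4,100 = 28,970 m³
S = 1,230,446.4 / 28,970 = 42.4731 PSU

42.47 PSU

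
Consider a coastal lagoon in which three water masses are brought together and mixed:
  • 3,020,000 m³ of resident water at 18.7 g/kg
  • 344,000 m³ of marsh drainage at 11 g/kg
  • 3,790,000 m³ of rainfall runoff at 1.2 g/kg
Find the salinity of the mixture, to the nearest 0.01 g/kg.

Weighted by volume,
salt = 3,020,000×18.7 + 344,000×11 + 3,790,000×1.2 = 56,474,000 + 3,784,000 + 4,548,000 = 64,806,000
volume = 3,020,000 + 344,000 + 3,790,000 = 7,154,000 m³
S = 64,806,000 / 7,154,000 = 9.0587 g/kg

9.06 g/kg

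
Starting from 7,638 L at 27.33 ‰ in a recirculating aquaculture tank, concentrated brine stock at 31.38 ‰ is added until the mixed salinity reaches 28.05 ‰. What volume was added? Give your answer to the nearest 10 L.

Salt balance: 7,638×27.33 + V×31.38 = (7,638+V)×28.05
208,746.54 + 31.38V = 214,245.9 + 28.05V
5,499.36 = 3.33V
V = 1,651.46 L

1650 L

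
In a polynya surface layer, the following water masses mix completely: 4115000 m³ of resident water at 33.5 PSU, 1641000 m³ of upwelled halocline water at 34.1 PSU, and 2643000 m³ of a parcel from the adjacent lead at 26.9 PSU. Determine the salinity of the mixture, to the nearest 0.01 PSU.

31.54 PSU

Weighted by volume,
salt = 4,115,000×33.5 + 1,641,000×34.1 + 2,643,000×26.9 = 137,852,500 + 55,958,100 + 71,096,700 = 264,907,300
volume = 4,115,000 + 1,641,000 + 2,643,000 = 8,399,000 m³
S = 264,907,300 / 8,399,000 = 31.5403 PSU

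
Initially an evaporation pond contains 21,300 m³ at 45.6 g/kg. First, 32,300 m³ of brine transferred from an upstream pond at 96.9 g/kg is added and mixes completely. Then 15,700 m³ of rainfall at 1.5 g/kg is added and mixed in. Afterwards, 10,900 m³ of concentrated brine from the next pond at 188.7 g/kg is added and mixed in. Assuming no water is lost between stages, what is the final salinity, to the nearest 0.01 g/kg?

Weighted by volume,
Initial salt = 21,300×45.6 = 971,280
After stage 1: salt = 971,280 + 32,300×96.9 = 4,101,150; volume = 53,600 m³; S = 76.514 g/kg
After stage 2: salt = 4,101,150 + 15,700×1.5 = 4,124,700; volume = 69,300 m³; S = 59.519 g/kg
After stage 3: salt = 4,124,700 + 10,900×188.7 = 6,181,530; volume = 80,200 m³
S = 6,181,530 / 80,200 = 77.0764 g/kg

77.08 g/kg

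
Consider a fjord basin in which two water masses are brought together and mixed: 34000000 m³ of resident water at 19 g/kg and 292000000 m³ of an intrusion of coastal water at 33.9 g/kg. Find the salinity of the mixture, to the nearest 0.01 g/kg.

32.35 g/kg

Total salt / total volume:
salt = 34,000,000×19 + 292,000,000×33.9 = 646,000,000 + 9,898,800,000 = 10,544,800,000
volume = 34,000,000 + 292,000,000 = 326,000,000 m³
S = 10,544,800,000 / 326,000,000 = 32.346 g/kg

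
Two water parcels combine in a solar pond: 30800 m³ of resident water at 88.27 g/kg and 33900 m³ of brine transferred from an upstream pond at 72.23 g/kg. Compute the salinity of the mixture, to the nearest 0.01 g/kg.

79.87 g/kg

Total salt / total volume:
salt = 30,800×88.27 + 33,900×72.23 = 2,718,716 + 2,448,597 = 5,167,313
volume = 30,800 + 33,900 = 64,700 m³
S = 5,167,313 / 64,700 = 79.8657 g/kg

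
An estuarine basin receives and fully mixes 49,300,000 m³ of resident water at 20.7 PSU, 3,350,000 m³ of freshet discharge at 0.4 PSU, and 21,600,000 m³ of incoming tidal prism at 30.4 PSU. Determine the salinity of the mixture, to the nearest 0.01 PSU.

22.61 PSU

Weighted by volume,
salt = 49,300,000×20.7 + 3,350,000×0.4 + 21,600,000×30.4 = 1,020,510,000 + 1,340,000 + 656,640,000 = 1,678,490,000
volume = 49,300,000 + 3,350,000 + 21,600,000 = 74,250,000 m³
S = 1,678,490,000 / 74,250,000 = 22.6059 PSU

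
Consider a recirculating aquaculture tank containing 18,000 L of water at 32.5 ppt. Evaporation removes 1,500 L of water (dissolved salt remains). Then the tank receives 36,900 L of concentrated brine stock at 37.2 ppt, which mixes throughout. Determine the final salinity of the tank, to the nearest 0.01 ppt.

36.66 ppt

After evaporation: salt = 18,000×32.5 = 585,000; volume = 18,000 − 1,500 = 16,500 L
After mixing: salt = 585,000 + 36,900×37.2 = 1,957,680; volume = 16,500 + 36,900 = 53,400 L
S = 1,957,680 / 53,400 = 36.6607 ppt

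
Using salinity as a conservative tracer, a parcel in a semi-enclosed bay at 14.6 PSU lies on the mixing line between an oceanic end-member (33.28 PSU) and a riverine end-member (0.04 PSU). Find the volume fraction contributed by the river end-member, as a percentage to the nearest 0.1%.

Let f be the freshwater fraction. Salt balance per unit volume:
f×0.04 + (1−f)×33.28 = 14.6
f = (33.28 − 14.6) / (33.28 − 0.04) = 18.68/33.24 = 0.562

56.2%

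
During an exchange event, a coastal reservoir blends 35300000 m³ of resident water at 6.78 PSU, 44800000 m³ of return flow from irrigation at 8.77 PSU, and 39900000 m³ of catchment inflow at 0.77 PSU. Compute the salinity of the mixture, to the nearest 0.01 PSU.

5.52 PSU

Weighted by volume,
salt = 35,300,000×6.78 + 44,800,000×8.77 + 39,900,000×0.77 = 239,334,000 + 392,896,000 + 30,723,000 = 662,953,000
volume = 35,300,000 + 44,800,000 + 39,900,000 = 120,000,000 m³
S = 662,953,000 / 120,000,000 = 5.5246 PSU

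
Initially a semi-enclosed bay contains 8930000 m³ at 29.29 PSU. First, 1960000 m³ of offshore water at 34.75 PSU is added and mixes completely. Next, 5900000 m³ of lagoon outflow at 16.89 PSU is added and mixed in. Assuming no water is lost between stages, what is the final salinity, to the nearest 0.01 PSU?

25.57 PSU

Total salt / total volume:
Initial salt = 8,930,000×29.29 = 261,559,700
After stage 1: salt = 261,559,700 + 1,960,000×34.75 = 329,669,700; volume = 10,890,000 m³; S = 30.273 PSU
After stage 2: salt = 329,669,700 + 5,900,000×16.89 = 429,320,700; volume = 16,790,000 m³
S = 429,320,700 / 16,790,000 = 25.57 PSU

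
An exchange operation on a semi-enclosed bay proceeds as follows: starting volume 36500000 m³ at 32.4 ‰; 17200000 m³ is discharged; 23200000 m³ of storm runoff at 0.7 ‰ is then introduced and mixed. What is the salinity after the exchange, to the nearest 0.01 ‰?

15.10 ‰

Remaining after removal: 19,300,000 m³ at 32.4 ‰ (salt = 625,320,000)
After addition: salt = 625,320,000 + 23,200,000×0.7 = 641,560,000; volume = 42,500,000 m³
S = 641,560,000 / 42,500,000 = 15.0955 ‰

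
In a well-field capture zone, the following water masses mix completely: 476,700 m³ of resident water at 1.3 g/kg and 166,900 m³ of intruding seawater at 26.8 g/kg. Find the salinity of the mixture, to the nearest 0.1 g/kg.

7.9 g/kg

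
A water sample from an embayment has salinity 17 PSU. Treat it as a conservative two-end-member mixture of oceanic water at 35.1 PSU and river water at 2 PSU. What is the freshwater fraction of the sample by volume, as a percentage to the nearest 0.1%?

Let f be the freshwater fraction. Salt balance per unit volume:
f×2 + (1−f)×35.1 = 17
f = (35.1 − 17) / (35.1 − 2) = 18.1/33.1 = 0.5468

54.7%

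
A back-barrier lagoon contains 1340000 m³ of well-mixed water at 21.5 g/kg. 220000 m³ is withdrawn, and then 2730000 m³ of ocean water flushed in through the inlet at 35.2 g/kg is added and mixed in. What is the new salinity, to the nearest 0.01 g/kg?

31.21 g/kg

Remaining after removal: 1,120,000 m³ at 21.5 g/kg (salt = 24,080,000)
After addition: salt = 24,080,000 + 2,730,000×35.2 = 120,176,000; volume = 3,850,000 m³
S = 120,176,000 / 3,850,000 = 31.2145 g/kg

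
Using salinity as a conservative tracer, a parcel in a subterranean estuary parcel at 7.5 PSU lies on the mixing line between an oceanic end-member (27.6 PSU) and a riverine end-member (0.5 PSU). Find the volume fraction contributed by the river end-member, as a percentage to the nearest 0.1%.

74.2%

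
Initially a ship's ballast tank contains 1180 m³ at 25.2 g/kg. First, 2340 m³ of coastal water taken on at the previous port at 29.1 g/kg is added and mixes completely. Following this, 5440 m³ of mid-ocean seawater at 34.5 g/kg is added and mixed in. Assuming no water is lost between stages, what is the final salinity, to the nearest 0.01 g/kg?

Salt balance:
Initial salt = 1,180×25.2 = 29,736
After stage 1: salt = 29,736 + 2,340×29.1 = 97,830; volume = 3,520 m³; S = 27.793 g/kg
After stage 2: salt = 97,830 + 5,440×34.5 = 285,510; volume = 8,960 m³
S = 285,510 / 8,960 = 31.865 g/kg

31.86 g/kg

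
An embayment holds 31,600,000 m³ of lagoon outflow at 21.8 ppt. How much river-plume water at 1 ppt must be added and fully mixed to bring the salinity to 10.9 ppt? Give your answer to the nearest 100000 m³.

Salt balance: 31,600,000×21.8 + V×1 = (31,600,000+V)×10.9
688,880,000 + 1V = 344,440,000 + 10.9V
344,440,000 = 9.9V
V = 34,791,919.19 m³

34800000 m³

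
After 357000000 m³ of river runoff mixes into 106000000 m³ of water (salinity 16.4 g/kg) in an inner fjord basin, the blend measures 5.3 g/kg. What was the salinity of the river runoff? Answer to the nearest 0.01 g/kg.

2.00 g/kg

Salt balance: 106,000,000×16.4 + 357,000,000×S = 463,000,000×5.3
1,738,400,000 + 357,000,000·S = 2,453,900,000
S = (2,453,900,000 − 1,738,400,000) / 357,000,000 = 2.0042 g/kg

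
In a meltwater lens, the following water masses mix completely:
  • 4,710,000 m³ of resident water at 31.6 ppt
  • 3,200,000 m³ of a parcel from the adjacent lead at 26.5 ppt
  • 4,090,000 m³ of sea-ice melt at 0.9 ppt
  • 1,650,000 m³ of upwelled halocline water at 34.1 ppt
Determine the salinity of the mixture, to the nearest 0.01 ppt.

21.51 ppt

By conservation of dissolved salt,
salt = 4,710,000×31.6 + 3,200,000×26.5 + 4,090,000×0.9 + 1,650,000×34.1 = 148,836,000 + 84,800,000 + 3,681,000 + 56,265,000 = 293,582,000
volume = 4,710,000 + 3,200,000 + 4,090,000 + 1,650,000 = 13,650,000 m³
S = 293,582,000 / 13,650,000 = 21.5078 ppt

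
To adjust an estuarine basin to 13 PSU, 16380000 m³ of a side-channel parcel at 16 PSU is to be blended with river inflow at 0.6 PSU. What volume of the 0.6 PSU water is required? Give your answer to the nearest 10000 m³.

Salt balance: 16,380,000×16 + V×0.6 = (16,380,000+V)×13
262,080,000 + 0.6V = 212,940,000 + 13V
49,140,000 = 12.4V
V = 3,962,903.23 m³

3960000 m³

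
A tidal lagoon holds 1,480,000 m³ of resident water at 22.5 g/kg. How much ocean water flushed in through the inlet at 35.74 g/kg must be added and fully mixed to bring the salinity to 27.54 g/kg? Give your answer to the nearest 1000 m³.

910000 m³

Salt balance: 1,480,000×22.5 + V×35.74 = (1,480,000+V)×27.54
33,300,000 + 35.74V = 40,759,200 + 27.54V
7,459,200 = 8.2V
V = 909,658.54 m³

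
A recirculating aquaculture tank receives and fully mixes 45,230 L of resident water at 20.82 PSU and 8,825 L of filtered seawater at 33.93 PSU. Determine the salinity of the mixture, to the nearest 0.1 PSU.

Salt balance:
salt = 45,230×20.82 + 8,825×33.93 = 941,688.6 + 299,432.25 = 1,241,120.85
volume = 45,230 + 8,825 = 54,055 L
S = 1,241,120.85 / 54,055 = 22.96 PSU

23.0 PSU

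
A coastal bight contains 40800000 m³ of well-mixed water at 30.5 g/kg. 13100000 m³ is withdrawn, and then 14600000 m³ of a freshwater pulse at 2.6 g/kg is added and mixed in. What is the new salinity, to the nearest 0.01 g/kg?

20.87 g/kg

Remaining after removal: 27,700,000 m³ at 30.5 g/kg (salt = 844,850,000)
After addition: salt = 844,850,000 + 14,600,000×2.6 = 882,810,000; volume = 42,300,000 m³
S = 882,810,000 / 42,300,000 = 20.8702 g/kg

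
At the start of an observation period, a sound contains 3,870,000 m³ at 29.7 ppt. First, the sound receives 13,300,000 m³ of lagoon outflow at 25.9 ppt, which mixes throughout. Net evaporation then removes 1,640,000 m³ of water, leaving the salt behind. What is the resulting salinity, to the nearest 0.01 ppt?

After mixing: salt = 3,870,000×29.7 + 13,300,000×25.9 = 459,409,000; volume = 17,170,000 m³
After evaporation: salt unchanged = 459,409,000; volume = 17,170,000 − 1,640,000 = 15,530,000 m³
S = 459,409,000 / 15,530,000 = 29.582 ppt

29.58 ppt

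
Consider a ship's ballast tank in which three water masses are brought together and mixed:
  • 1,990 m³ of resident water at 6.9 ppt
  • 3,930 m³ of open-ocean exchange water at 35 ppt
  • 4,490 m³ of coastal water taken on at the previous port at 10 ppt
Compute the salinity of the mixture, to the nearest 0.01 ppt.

18.85 ppt

Conserving salt mass:
salt = 1,990×6.9 + 3,930×35 + 4,490×10 = 13,731 + 137,550 + 44,900 = 196,181
volume = 1,990 + 3,930 + 4,490 = 10,410 m³
S = 196,181 / 10,410 = 18.8454 ppt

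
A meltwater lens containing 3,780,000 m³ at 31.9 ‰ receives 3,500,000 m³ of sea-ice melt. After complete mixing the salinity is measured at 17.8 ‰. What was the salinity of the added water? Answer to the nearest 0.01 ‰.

2.57 ‰

Salt balance: 3,780,000×31.9 + 3,500,000×S = 7,280,000×17.8
120,582,000 + 3,500,000·S = 129,584,000
S = (129,584,000 − 120,582,000) / 3,500,000 = 2.572 ‰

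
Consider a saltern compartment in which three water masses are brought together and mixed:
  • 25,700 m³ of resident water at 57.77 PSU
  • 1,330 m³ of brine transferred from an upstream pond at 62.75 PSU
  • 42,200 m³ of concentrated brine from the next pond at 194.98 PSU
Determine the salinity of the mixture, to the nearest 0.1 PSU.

Mass of salt is conserved:
salt = 25,700×57.77 + 1,330×62.75 + 42,200×194.98 = 1,484,689 + 83,457.5 + 8,228,156 = 9,796,302.5
volume = 25,700 + 1,330 + 42,200 = 69,230 m³
S = 9,796,302.5 / 69,230 = 141.504 PSU

141.5 PSU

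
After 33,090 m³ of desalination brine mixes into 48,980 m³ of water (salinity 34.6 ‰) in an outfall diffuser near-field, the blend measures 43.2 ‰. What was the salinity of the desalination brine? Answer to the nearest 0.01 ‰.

Salt balance: 48,980×34.6 + 33,090×S = 82,070×43.2
1,694,708 + 33,090·S = 3,545,424
S = (3,545,424 − 1,694,708) / 33,090 = 55.9298 ‰

55.93 ‰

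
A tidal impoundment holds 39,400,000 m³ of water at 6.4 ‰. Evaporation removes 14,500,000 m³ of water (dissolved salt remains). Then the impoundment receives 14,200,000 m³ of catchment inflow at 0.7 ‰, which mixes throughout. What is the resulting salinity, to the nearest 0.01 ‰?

After evaporation: salt = 39,400,000×6.4 = 252,160,000; volume = 39,400,000 − 14,500,000 = 24,900,000 m³
After mixing: salt = 252,160,000 + 14,200,000×0.7 = 262,100,000; volume = 24,900,000 + 14,200,000 = 39,100,000 m³
S = 262,100,000 / 39,100,000 = 6.7033 ‰

6.70 ‰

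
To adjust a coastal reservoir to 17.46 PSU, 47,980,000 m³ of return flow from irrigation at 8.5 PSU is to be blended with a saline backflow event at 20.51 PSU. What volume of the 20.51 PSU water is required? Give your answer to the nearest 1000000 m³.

141000000 m³

Salt balance: 47,980,000×8.5 + V×20.51 = (47,980,000+V)×17.46
407,830,000 + 20.51V = 837,730,800 + 17.46V
429,900,800 = 3.05V
V = 140,951,081.97 m³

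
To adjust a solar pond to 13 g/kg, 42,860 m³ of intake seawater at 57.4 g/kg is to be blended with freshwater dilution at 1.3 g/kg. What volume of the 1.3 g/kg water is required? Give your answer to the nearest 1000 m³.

163000 m³

Salt balance: 42,860×57.4 + V×1.3 = (42,860+V)×13
2,460,164 + 1.3V = 557,180 + 13V
1,902,984 = 11.7V
V = 162,648.21 m³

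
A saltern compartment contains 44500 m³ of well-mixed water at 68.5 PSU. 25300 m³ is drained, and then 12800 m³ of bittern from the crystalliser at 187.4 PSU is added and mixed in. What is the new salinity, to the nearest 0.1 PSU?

116.1 PSU

Remaining after removal: 19,200 m³ at 68.5 PSU (salt = 1,315,200)
After addition: salt = 1,315,200 + 12,800×187.4 = 3,713,920; volume = 32,000 m³
S = 3,713,920 / 32,000 = 116.06 PSU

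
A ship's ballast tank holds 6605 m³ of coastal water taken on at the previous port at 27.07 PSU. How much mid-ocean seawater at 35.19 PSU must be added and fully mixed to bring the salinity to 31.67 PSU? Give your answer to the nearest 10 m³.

Salt balance: 6,605×27.07 + V×35.19 = (6,605+V)×31.67
178,797.35 + 35.19V = 209,180.35 + 31.67V
30,383 = 3.52V
V = 8,631.53 m³

8630 m³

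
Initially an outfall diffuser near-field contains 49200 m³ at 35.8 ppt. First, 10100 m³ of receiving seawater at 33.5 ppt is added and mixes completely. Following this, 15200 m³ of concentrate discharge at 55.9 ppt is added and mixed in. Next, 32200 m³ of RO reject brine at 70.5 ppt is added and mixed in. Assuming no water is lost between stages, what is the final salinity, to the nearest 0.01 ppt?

Conserving salt mass:
Initial salt = 49,200×35.8 = 1,761,360
After stage 1: salt = 1,761,360 + 10,100×33.5 = 2,099,710; volume = 59,300 m³; S = 35.408 ppt
After stage 2: salt = 2,099,710 + 15,200×55.9 = 2,949,390; volume = 74,500 m³; S = 39.589 ppt
After stage 3: salt = 2,949,390 + 32,200×70.5 = 5,219,490; volume = 106,700 m³
S = 5,219,490 / 106,700 = 48.9174 ppt

48.92 ppt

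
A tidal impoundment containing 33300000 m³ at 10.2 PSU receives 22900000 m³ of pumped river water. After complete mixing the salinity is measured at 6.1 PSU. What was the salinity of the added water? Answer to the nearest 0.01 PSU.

Salt balance: 33,300,000×10.2 + 22,900,000×S = 56,200,000×6.1
339,660,000 + 22,900,000·S = 342,820,000
S = (342,820,000 − 339,660,000) / 22,900,000 = 0.138 PSU

0.14 PSU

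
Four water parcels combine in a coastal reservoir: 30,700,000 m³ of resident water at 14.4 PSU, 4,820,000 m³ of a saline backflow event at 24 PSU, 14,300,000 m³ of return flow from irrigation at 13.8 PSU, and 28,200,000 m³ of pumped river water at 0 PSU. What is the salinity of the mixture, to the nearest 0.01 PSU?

9.68 PSU

Total salt / total volume:
salt = 30,700,000×14.4 + 4,820,000×24 + 14,300,000×13.8 + 28,200,000×0 = 442,080,000 + 115,680,000 + 197,340,000 + 0 = 755,100,000
volume = 30,700,000 + 4,820,000 + 14,300,000 + 28,200,000 = 78,020,000 m³
S = 755,100,000 / 78,020,000 = 9.6783 PSU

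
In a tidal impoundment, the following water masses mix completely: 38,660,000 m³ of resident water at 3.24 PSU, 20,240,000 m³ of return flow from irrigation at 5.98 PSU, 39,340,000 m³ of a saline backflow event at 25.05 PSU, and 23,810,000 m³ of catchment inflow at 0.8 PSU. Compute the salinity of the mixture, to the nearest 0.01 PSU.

10.25 PSU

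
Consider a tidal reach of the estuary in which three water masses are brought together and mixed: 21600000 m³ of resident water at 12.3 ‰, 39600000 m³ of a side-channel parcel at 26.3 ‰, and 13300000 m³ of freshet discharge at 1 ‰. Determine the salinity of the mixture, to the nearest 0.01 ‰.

17.72 ‰

Weighted by volume,
salt = 21,600,000×12.3 + 39,600,000×26.3 + 13,300,000×1 = 265,680,000 + 1,041,480,000 + 13,300,000 = 1,320,460,000
volume = 21,600,000 + 39,600,000 + 13,300,000 = 74,500,000 m³
S = 1,320,460,000 / 74,500,000 = 17.7243 ‰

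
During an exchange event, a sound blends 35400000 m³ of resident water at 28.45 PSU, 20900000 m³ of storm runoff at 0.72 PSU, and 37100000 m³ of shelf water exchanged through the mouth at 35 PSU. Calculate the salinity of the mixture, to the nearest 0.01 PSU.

24.85 PSU

Total salt / total volume:
salt = 35,400,000×28.45 + 20,900,000×0.72 + 37,100,000×35 = 1,007,130,000 + 15,048,000 + 1,298,500,000 = 2,320,678,000
volume = 35,400,000 + 20,900,000 + 37,100,000 = 93,400,000 m³
S = 2,320,678,000 / 93,400,000 = 24.8467 PSU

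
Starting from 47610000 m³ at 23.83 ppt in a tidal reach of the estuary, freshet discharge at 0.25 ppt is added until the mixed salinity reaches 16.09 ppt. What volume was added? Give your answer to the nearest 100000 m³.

23300000 m³

Salt balance: 47,610,000×23.83 + V×0.25 = (47,610,000+V)×16.09
1,134,546,300 + 0.25V = 766,044,900 + 16.09V
368,501,400 = 15.84V
V = 23,263,977.27 m³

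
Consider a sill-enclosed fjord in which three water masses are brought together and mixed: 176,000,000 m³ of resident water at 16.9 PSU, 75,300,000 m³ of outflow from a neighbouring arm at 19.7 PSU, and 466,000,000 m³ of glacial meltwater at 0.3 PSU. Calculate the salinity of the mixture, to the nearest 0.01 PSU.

6.41 PSU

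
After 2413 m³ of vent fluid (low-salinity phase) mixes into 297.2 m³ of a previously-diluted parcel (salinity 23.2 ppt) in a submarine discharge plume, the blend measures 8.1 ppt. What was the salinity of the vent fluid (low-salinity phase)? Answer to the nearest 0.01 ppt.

6.24 ppt

Salt balance: 297.2×23.2 + 2,413×S = 2,710.2×8.1
6,895.04 + 2,413·S = 21,952.62
S = (21,952.62 − 6,895.04) / 2,413 = 6.2402 ppt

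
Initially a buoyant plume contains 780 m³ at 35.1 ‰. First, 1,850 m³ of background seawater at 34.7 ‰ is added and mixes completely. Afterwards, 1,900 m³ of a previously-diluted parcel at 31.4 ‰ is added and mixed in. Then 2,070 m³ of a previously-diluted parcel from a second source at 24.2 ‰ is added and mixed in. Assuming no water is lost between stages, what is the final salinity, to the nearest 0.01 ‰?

Salt balance:
Initial salt = 780×35.1 = 27,378
After stage 1: salt = 27,378 + 1,850×34.7 = 91,573; volume = 2,630 m³; S = 34.819 ‰
After stage 2: salt = 91,573 + 1,900×31.4 = 151,233; volume = 4,530 m³; S = 33.385 ‰
After stage 3: salt = 151,233 + 2,070×24.2 = 201,327; volume = 6,600 m³
S = 201,327 / 6,600 = 30.5041 ‰

30.50 ‰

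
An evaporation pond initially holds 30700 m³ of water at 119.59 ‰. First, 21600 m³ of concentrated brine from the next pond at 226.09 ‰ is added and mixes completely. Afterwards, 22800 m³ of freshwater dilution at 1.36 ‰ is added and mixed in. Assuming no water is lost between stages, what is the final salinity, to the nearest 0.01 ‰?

114.33 ‰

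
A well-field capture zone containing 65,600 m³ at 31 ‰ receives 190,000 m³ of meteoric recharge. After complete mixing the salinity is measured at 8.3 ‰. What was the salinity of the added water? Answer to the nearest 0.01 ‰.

0.46 ‰

Salt balance: 65,600×31 + 190,000×S = 255,600×8.3
2,033,600 + 190,000·S = 2,121,480
S = (2,121,480 − 2,033,600) / 190,000 = 0.4625 ‰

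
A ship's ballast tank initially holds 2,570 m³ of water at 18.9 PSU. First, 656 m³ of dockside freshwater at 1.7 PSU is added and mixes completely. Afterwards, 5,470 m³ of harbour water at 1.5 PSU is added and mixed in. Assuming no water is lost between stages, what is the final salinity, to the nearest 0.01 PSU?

6.66 PSU

Conserving salt mass:
Initial salt = 2,570×18.9 = 48,573
After stage 1: salt = 48,573 + 656×1.7 = 49,688.2; volume = 3,226 m³; S = 15.402 PSU
After stage 2: salt = 49,688.2 + 5,470×1.5 = 57,893.2; volume = 8,696 m³
S = 57,893.2 / 8,696 = 6.6575 PSU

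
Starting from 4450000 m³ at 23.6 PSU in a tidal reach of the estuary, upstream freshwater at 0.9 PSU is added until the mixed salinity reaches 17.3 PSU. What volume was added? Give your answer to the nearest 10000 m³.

1710000 m³

Salt balance: 4,450,000×23.6 + V×0.9 = (4,450,000+V)×17.3
105,020,000 + 0.9V = 76,985,000 + 17.3V
28,035,000 = 16.4V
V = 1,709,451.22 m³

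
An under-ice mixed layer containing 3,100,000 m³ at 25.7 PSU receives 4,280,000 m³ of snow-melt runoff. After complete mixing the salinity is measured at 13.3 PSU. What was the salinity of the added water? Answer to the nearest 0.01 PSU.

Salt balance: 3,100,000×25.7 + 4,280,000×S = 7,380,000×13.3
79,670,000 + 4,280,000·S = 98,154,000
S = (98,154,000 − 79,670,000) / 4,280,000 = 4.3187 PSU

4.32 PSU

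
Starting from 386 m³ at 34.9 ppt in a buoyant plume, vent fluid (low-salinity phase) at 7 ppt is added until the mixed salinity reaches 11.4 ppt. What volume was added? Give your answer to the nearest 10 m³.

Salt balance: 386×34.9 + V×7 = (386+V)×11.4
13,471.4 + 7V = 4,400.4 + 11.4V
9,071 = 4.4V
V = 2,061.59 m³

2060 m³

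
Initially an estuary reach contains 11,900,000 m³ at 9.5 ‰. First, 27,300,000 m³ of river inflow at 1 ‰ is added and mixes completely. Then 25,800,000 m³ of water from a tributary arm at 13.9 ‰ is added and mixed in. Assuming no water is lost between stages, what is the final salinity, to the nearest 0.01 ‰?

By conservation of dissolved salt,
Initial salt = 11,900,000×9.5 = 113,050,000
After stage 1: salt = 113,050,000 + 27,300,000×1 = 140,350,000; volume = 39,200,000 m³; S = 3.58 ‰
After stage 2: salt = 140,350,000 + 25,800,000×13.9 = 498,970,000; volume = 65,000,000 m³
S = 498,970,000 / 65,000,000 = 7.6765 ‰

7.68 ‰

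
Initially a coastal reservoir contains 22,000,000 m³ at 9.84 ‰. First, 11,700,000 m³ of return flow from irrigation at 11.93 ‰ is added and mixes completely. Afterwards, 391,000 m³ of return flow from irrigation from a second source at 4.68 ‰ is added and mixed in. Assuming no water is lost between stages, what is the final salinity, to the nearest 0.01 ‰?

Conserving salt mass:
Initial salt = 22,000,000×9.84 = 216,480,000
After stage 1: salt = 216,480,000 + 11,700,000×11.93 = 356,061,000; volume = 33,700,000 m³; S = 10.566 ‰
After stage 2: salt = 356,061,000 + 391,000×4.68 = 357,890,880; volume = 34,091,000 m³
S = 357,890,880 / 34,091,000 = 10.4981 ‰

10.50 ‰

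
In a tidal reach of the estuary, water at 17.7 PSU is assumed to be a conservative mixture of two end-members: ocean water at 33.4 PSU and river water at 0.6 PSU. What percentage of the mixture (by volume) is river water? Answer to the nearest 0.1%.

Let f be the freshwater fraction. Salt balance per unit volume:
f×0.6 + (1−f)×33.4 = 17.7
f = (33.4 − 17.7) / (33.4 − 0.6) = 15.7/32.8 = 0.4787

47.9%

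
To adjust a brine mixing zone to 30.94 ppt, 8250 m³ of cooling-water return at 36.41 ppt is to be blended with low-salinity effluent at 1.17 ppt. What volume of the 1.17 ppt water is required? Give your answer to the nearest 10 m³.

Salt balance: 8,250×36.41 + V×1.17 = (8,250+V)×30.94
300,382.5 + 1.17V = 255,255 + 30.94V
45,127.5 = 29.77V
V = 1,515.87 m³

1520 m³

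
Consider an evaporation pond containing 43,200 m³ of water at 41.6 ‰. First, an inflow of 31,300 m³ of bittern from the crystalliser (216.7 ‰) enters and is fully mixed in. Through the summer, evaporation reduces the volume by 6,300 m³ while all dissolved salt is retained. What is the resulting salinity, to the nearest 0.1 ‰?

125.8 ‰

After mixing: salt = 43,200×41.6 + 31,300×216.7 = 8,579,830; volume = 74,500 m³
After evaporation: salt unchanged = 8,579,830; volume = 74,500 − 6,300 = 68,200 m³
S = 8,579,830 / 68,200 = 125.804 ‰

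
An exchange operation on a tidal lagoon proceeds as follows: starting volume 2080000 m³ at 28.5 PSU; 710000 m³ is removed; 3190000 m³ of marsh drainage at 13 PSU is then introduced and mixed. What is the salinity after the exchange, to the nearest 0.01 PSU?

Remaining after removal: 1,370,000 m³ at 28.5 PSU (salt = 39,045,000)
After addition: salt = 39,045,000 + 3,190,000×13 = 80,515,000; volume = 4,560,000 m³
S = 80,515,000 / 4,560,000 = 17.6568 PSU

17.66 PSU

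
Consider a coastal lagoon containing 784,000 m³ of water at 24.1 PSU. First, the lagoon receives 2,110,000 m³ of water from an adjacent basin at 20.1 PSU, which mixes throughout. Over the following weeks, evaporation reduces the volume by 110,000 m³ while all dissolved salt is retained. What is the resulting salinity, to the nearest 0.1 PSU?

22.0 PSU

After mixing: salt = 784,000×24.1 + 2,110,000×20.1 = 61,305,400; volume = 2,894,000 m³
After evaporation: salt unchanged = 61,305,400; volume = 2,894,000 − 110,000 = 2,784,000 m³
S = 61,305,400 / 2,784,000 = 22.0206 PSU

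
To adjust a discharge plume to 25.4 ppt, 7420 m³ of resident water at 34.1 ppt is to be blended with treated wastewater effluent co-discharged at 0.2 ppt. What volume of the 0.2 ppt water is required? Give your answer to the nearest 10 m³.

Salt balance: 7,420×34.1 + V×0.2 = (7,420+V)×25.4
253,022 + 0.2V = 188,468 + 25.4V
64,554 = 25.2V
V = 2,561.67 m³

2560 m³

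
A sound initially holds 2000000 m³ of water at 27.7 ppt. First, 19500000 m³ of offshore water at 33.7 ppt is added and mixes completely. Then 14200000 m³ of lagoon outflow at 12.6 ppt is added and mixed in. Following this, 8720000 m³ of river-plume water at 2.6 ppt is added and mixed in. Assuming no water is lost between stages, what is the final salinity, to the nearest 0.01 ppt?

20.58 ppt

Mass of salt is conserved:
Initial salt = 2,000,000×27.7 = 55,400,000
After stage 1: salt = 55,400,000 + 19,500,000×33.7 = 712,550,000; volume = 21,500,000 m³; S = 33.142 ppt
After stage 2: salt = 712,550,000 + 14,200,000×12.6 = 891,470,000; volume = 35,700,000 m³; S = 24.971 ppt
After stage 3: salt = 891,470,000 + 8,720,000×2.6 = 914,142,000; volume = 44,420,000 m³
S = 914,142,000 / 44,420,000 = 20.5795 ppt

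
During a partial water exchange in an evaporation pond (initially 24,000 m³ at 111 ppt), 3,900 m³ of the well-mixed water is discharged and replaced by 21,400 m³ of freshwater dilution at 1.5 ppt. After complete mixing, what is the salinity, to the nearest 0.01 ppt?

Remaining after removal: 20,100 m³ at 111 ppt (salt = 2,231,100)
After addition: salt = 2,231,100 + 21,400×1.5 = 2,263,200; volume = 41,500 m³
S = 2,263,200 / 41,500 = 54.5349 ppt

54.53 ppt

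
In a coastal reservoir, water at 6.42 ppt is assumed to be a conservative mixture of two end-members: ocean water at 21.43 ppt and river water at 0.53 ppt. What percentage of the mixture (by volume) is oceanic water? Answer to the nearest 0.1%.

Let g be the oceanic fraction. Salt balance per unit volume:
g×21.43 + (1−g)×0.53 = 6.42
g = (6.42 − 0.53) / (21.43 − 0.53) = 5.89/20.9 = 0.2818

28.2%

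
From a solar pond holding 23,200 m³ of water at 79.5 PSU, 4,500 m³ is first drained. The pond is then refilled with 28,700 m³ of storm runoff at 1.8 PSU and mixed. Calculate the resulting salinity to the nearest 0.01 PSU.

Remaining after removal: 18,700 m³ at 79.5 PSU (salt = 1,486,650)
After addition: salt = 1,486,650 + 28,700×1.8 = 1,538,310; volume = 47,400 m³
S = 1,538,310 / 47,400 = 32.4538 PSU

32.45 PSU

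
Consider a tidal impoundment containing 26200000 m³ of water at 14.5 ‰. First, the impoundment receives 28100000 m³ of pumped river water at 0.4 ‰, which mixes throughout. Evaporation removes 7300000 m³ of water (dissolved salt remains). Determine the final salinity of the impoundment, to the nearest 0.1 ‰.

After mixing: salt = 26,200,000×14.5 + 28,100,000×0.4 = 391,140,000; volume = 54,300,000 m³
After evaporation: salt unchanged = 391,140,000; volume = 54,300,000 − 7,300,000 = 47,000,000 m³
S = 391,140,000 / 47,000,000 = 8.3221 ‰

8.3 ‰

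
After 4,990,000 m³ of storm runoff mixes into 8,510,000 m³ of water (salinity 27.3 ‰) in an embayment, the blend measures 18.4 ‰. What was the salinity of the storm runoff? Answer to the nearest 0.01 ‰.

Salt balance: 8,510,000×27.3 + 4,990,000×S = 13,500,000×18.4
232,323,000 + 4,990,000·S = 248,400,000
S = (248,400,000 − 232,323,000) / 4,990,000 = 3.2218 ‰

3.22 ‰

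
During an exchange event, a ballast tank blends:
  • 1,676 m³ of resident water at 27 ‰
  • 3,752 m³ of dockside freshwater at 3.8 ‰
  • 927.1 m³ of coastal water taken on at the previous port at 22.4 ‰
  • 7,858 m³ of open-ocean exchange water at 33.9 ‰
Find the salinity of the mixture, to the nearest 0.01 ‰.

Mass of salt is conserved:
salt = 1,676×27 + 3,752×3.8 + 927.1×22.4 + 7,858×33.9 = 45,252 + 14,257.6 + 20,767.04 + 266,386.2 = 346,662.84
volume = 1,676 + 3,752 + 927.1 + 7,858 = 14,213.1 m³
S = 346,662.84 / 14,213.1 = 24.3904 ‰

24.39 ‰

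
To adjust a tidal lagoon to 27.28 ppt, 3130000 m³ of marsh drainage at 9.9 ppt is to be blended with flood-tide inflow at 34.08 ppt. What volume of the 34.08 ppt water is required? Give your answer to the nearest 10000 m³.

8000000 m³

Salt balance: 3,130,000×9.9 + V×34.08 = (3,130,000+V)×27.28
30,987,000 + 34.08V = 85,386,400 + 27.28V
54,399,400 = 6.8V
V = 7,999,911.76 m³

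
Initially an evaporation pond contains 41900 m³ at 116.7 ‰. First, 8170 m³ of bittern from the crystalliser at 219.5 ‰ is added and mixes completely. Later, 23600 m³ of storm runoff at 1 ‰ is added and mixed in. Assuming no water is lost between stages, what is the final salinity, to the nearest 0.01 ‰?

Conserving salt mass:
Initial salt = 41,900×116.7 = 4,889,730
After stage 1: salt = 4,889,730 + 8,170×219.5 = 6,683,045; volume = 50,070 m³; S = 133.474 ‰
After stage 2: salt = 6,683,045 + 23,600×1 = 6,706,645; volume = 73,670 m³
S = 6,706,645 / 73,670 = 91.0363 ‰

91.04 ‰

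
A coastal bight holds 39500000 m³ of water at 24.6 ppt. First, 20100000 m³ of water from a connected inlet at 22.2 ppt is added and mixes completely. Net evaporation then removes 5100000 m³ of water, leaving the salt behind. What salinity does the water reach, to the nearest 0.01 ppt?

26.02 ppt

After mixing: salt = 39,500,000×24.6 + 20,100,000×22.2 = 1,417,920,000; volume = 59,600,000 m³
After evaporation: salt unchanged = 1,417,920,000; volume = 59,600,000 − 5,100,000 = 54,500,000 m³
S = 1,417,920,000 / 54,500,000 = 26.0169 ppt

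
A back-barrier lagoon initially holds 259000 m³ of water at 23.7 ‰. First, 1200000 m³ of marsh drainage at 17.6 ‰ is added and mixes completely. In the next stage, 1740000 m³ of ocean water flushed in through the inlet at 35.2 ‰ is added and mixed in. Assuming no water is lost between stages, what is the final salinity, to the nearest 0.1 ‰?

27.7 ‰

Mass of salt is conserved:
Initial salt = 259,000×23.7 = 6,138,300
After stage 1: salt = 6,138,300 + 1,200,000×17.6 = 27,258,300; volume = 1,459,000 m³; S = 18.683 ‰
After stage 2: salt = 27,258,300 + 1,740,000×35.2 = 88,506,300; volume = 3,199,000 m³
S = 88,506,300 / 3,199,000 = 27.6669 ‰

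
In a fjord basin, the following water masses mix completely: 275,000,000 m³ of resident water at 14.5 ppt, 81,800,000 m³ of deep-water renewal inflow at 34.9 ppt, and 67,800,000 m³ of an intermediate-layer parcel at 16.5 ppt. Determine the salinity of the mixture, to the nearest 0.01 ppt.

18.75 ppt

Salt balance:
salt = 275,000,000×14.5 + 81,800,000×34.9 + 67,800,000×16.5 = 3,987,500,000 + 2,854,820,000 + 1,118,700,000 = 7,961,020,000
volume = 275,000,000 + 81,800,000 + 67,800,000 = 424,600,000 m³
S = 7,961,020,000 / 424,600,000 = 18.7495 ppt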